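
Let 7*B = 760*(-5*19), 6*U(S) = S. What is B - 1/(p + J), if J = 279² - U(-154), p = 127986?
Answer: -44587687621/4322906 ≈ -10314.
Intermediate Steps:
U(S) = S/6
B = -72200/7 (B = (760*(-5*19))/7 = (760*(-95))/7 = (⅐)*(-72200) = -72200/7 ≈ -10314.)
J = 233600/3 (J = 279² - (-154)/6 = 77841 - 1*(-77/3) = 77841 + 77/3 = 233600/3 ≈ 77867.)
B - 1/(p + J) = -72200/7 - 1/(127986 + 233600/3) = -72200/7 - 1/617558/3 = -72200/7 - 1*3/617558 = -72200/7 - 3/617558 = -44587687621/4322906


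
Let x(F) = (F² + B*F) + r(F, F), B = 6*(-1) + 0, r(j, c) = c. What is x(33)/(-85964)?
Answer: -231/21491 ≈ -0.010749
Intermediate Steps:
B = -6 (B = -6 + 0 = -6)
x(F) = F² - 5*F (x(F) = (F² - 6*F) + F = F² - 5*F)
x(33)/(-85964) = (33*(-5 + 33))/(-85964) = (33*28)*(-1/85964) = 924*(-1/85964) = -231/21491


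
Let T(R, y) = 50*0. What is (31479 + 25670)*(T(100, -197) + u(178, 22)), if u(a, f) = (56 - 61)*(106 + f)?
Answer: -36575360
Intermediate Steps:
T(R, y) = 0
u(a, f) = -530 - 5*f (u(a, f) = -5*(106 + f) = -530 - 5*f)
(31479 + 25670)*(T(100, -197) + u(178, 22)) = (31479 + 25670)*(0 + (-530 - 5*22)) = 57149*(0 + (-530 - 110)) = 57149*(0 - 640) = 57149*(-640) = -36575360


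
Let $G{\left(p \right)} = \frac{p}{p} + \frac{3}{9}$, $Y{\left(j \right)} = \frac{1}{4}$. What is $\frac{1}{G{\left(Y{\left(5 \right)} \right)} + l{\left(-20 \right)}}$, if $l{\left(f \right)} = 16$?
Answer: $\frac{3}{52} \approx 0.057692$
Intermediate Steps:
$Y{\left(j \right)} = \frac{1}{4}$
$G{\left(p \right)} = \frac{4}{3}$ ($G{\left(p \right)} = 1 + 3 \cdot \frac{1}{9} = 1 + \frac{1}{3} = \frac{4}{3}$)
$\frac{1}{G{\left(Y{\left(5 \right)} \right)} + l{\left(-20 \right)}} = \frac{1}{\frac{4}{3} + 16} = \frac{1}{\frac{52}{3}} = \frac{3}{52}$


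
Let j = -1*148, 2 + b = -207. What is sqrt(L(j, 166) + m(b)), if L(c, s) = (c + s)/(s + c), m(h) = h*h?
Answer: sqrt(43682) ≈ 209.00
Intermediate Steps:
b = -209 (b = -2 - 207 = -209)
j = -148
m(h) = h**2
L(c, s) = 1 (L(c, s) = (c + s)/(c + s) = 1)
sqrt(L(j, 166) + m(b)) = sqrt(1 + (-209)**2) = sqrt(1 + 43681) = sqrt(43682)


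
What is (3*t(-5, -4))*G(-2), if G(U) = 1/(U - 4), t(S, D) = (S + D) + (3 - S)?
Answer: 1/2 ≈ 0.50000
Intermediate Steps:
t(S, D) = 3 + D (t(S, D) = (D + S) + (3 - S) = 3 + D)
G(U) = 1/(-4 + U)
(3*t(-5, -4))*G(-2) = (3*(3 - 4))/(-4 - 2) = (3*(-1))/(-6) = -3*(-1/6) = 1/2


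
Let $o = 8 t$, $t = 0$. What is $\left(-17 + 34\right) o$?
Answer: $0$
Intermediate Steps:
$o = 0$ ($o = 8 \cdot 0 = 0$)
$\left(-17 + 34\right) o = \left(-17 + 34\right) 0 = 17 \cdot 0 = 0$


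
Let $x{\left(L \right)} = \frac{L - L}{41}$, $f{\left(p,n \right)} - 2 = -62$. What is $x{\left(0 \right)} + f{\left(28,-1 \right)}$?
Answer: $-60$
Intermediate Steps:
$f{\left(p,n \right)} = -60$ ($f{\left(p,n \right)} = 2 - 62 = -60$)
$x{\left(L \right)} = 0$ ($x{\left(L \right)} = 0 \cdot \frac{1}{41} = 0$)
$x{\left(0 \right)} + f{\left(28,-1 \right)} = 0 - 60 = -60$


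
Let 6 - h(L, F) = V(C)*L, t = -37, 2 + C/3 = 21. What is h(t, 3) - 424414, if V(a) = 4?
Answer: -424260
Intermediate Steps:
C = 57 (C = -6 + 3*21 = -6 + 63 = 57)
h(L, F) = 6 - 4*L
h(t, 3) - 424414 = (6 - 4*(-37)) - 424414 = (6 + 148) - 424414 = 154 - 424414 = -424260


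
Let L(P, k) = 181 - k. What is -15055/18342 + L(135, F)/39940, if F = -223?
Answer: -148471633/183144870 ≈ -0.81068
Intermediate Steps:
-15055/18342 + L(135, F)/39940 = -15055/18342 + (181 - 1*(-223))/39940 = -15055*1/18342 + (181 + 223)*(1/39940) = -15055/18342 + 404*(1/39940) = -15055/18342 + 101/9985 = -148471633/183144870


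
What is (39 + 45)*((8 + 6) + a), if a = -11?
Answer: 252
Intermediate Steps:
(39 + 45)*((8 + 6) + a) = (39 + 45)*((8 + 6) - 11) = 84*(14 - 11) = 84*3 = 252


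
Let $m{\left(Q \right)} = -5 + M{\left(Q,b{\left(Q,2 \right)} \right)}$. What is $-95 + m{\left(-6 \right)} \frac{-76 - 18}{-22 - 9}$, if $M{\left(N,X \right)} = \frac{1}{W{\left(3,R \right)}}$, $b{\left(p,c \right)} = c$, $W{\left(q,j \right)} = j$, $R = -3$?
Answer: $- \frac{10339}{93} \approx -111.17$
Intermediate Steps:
$M{\left(N,X \right)} = - \frac{1}{3}$ ($M{\left(N,X \right)} = \frac{1}{-3} = - \frac{1}{3}$)
$m{\left(Q \right)} = - \frac{16}{3}$ ($m{\left(Q \right)} = -5 - \frac{1}{3} = - \frac{16}{3}$)
$-95 + m{\left(-6 \right)} \frac{-76 - 18}{-22 - 9} = -95 - \frac{16 \frac{-76 - 18}{-22 - 9}}{3} = -95 - \frac{16 \left(- \frac{94}{-31}\right)}{3} = -95 - \frac{16 \left(\left(-94\right) \left(- \frac{1}{31}\right)\right)}{3} = -95 - \frac{1504}{93} = - \frac{10339}{93}$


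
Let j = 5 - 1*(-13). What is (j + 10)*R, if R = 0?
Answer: 0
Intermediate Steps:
j = 18 (j = 5 + 13 = 18)
(j + 10)*R = (18 + 10)*0 = 28*0 = 0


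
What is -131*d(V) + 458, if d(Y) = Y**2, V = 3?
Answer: -721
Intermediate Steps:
-131*d(V) + 458 = -131*3**2 + 458 = -131*9 + 458 = -1179 + 458 = -721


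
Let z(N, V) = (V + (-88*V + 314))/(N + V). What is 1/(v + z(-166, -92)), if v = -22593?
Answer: -129/2918656 ≈ -4.4198e-5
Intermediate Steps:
z(N, V) = (314 - 87*V)/(N + V) (z(N, V) = (V + (314 - 88*V))/(N + V) = (314 - 87*V)/(N + V))
1/(v + z(-166, -92)) = 1/(-22593 + (314 - 87*(-92))/(-166 - 92)) = 1/(-22593 + (314 + 8004)/(-258)) = 1/(-22593 - 1/258*8318) = 1/(-22593 - 4159/129) = 1/(-2918656/129) = -129/2918656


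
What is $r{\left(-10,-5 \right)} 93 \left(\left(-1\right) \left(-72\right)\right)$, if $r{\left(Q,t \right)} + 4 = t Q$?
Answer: $308016$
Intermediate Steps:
$r{\left(Q,t \right)} = -4 + Q t$ ($r{\left(Q,t \right)} = -4 + t Q = -4 + Q t$)
$r{\left(-10,-5 \right)} 93 \left(\left(-1\right) \left(-72\right)\right) = \left(-4 - -50\right) 93 \left(\left(-1\right) \left(-72\right)\right) = \left(-4 + 50\right) 93 \cdot 72 = 46 \cdot 93 \cdot 72 = 4278 \cdot 72 = 308016$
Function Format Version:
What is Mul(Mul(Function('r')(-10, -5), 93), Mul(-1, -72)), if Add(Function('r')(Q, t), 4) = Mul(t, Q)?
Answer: 308016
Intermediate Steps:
Function('r')(Q, t) = Add(-4, Mul(Q, t)) (Function('r')(Q, t) = Add(-4, Mul(t, Q)) = Add(-4, Mul(Q, t)))
Mul(Mul(Function('r')(-10, -5), 93), Mul(-1, -72)) = Mul(Mul(Add(-4, Mul(-10, -5)), 93), Mul(-1, -72)) = Mul(Mul(Add(-4, 50), 93), 72) = Mul(Mul(46, 93), 72) = Mul(4278, 72) = 308016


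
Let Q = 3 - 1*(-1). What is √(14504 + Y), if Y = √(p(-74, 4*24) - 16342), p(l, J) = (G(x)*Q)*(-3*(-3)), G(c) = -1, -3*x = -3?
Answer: √(14504 + I*√16378) ≈ 120.43 + 0.5313*I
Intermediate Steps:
x = 1 (x = -⅓*(-3) = 1)
Q = 4 (Q = 3 + 1 = 4)
p(l, J) = -36 (p(l, J) = (-1*4)*(-3*(-3)) = -4*9 = -36)
Y = I*√16378 (Y = √(-36 - 16342) = √(-16378) = I*√16378 ≈ 127.98*I)
√(14504 + Y) = √(14504 + I*√16378)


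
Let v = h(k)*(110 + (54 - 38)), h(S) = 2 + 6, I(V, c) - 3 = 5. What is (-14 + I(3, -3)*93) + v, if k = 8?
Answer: 1738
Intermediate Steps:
I(V, c) = 8 (I(V, c) = 3 + 5 = 8)
h(S) = 8
v = 1008 (v = 8*(110 + (54 - 38)) = 8*(110 + 16) = 8*126 = 1008)
(-14 + I(3, -3)*93) + v = (-14 + 8*93) + 1008 = (-14 + 744) + 1008 = 730 + 1008 = 1738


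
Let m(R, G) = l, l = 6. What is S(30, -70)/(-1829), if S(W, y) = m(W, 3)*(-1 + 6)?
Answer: -30/1829 ≈ -0.016402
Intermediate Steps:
m(R, G) = 6
S(W, y) = 30 (S(W, y) = 6*(-1 + 6) = 6*5 = 30)
S(30, -70)/(-1829) = 30/(-1829) = 30*(-1/1829) = -30/1829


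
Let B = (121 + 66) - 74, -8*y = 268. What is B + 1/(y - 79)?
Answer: 25423/225 ≈ 112.99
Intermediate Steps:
y = -67/2 (y = -⅛*268 = -67/2 ≈ -33.500)
B = 113 (B = 187 - 74 = 113)
B + 1/(y - 79) = 113 + 1/(-67/2 - 79) = 113 + 1/(-225/2) = 113 - 2/225 = 25423/225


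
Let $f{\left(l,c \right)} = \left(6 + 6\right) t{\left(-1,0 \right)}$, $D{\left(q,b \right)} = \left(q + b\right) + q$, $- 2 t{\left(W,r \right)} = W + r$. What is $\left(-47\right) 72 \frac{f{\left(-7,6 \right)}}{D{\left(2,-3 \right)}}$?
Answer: $-20304$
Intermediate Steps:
$t{\left(W,r \right)} = - \frac{W}{2} - \frac{r}{2}$ ($t{\left(W,r \right)} = - \frac{W + r}{2} = - \frac{W}{2} - \frac{r}{2}$)
$D{\left(q,b \right)} = b + 2 q$ ($D{\left(q,b \right)} = \left(b + q\right) + q = b + 2 q$)
$f{\left(l,c \right)} = 6$ ($f{\left(l,c \right)} = \left(6 + 6\right) \left(\left(- \frac{1}{2}\right) \left(-1\right) - 0\right) = 12 \left(\frac{1}{2} + 0\right) = 12 \cdot \frac{1}{2} = 6$)
$\left(-47\right) 72 \frac{f{\left(-7,6 \right)}}{D{\left(2,-3 \right)}} = \left(-47\right) 72 \frac{6}{-3 + 2 \cdot 2} = - 3384 \frac{6}{-3 + 4} = - 3384 \cdot \frac{6}{1} = - 3384 \cdot 6 \cdot 1 = \left(-3384\right) 6 = -20304$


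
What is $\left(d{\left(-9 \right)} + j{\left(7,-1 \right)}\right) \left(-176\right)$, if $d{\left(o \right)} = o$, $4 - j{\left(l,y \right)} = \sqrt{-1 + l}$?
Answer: $880 + 176 \sqrt{6} \approx 1311.1$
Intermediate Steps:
$j{\left(l,y \right)} = 4 - \sqrt{-1 + l}$
$\left(d{\left(-9 \right)} + j{\left(7,-1 \right)}\right) \left(-176\right) = \left(-9 + \left(4 - \sqrt{-1 + 7}\right)\right) \left(-176\right) = \left(-9 + \left(4 - \sqrt{6}\right)\right) \left(-176\right) = \left(-5 - \sqrt{6}\right) \left(-176\right) = 880 + 176 \sqrt{6}$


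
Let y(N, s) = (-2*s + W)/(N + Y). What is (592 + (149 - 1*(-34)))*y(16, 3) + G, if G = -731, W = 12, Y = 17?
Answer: -6491/11 ≈ -590.09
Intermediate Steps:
y(N, s) = (12 - 2*s)/(17 + N) (y(N, s) = (-2*s + 12)/(N + 17) = (12 - 2*s)/(17 + N))
(592 + (149 - 1*(-34)))*y(16, 3) + G = (592 + (149 - 1*(-34)))*(2*(6 - 1*3)/(17 + 16)) - 731 = (592 + (149 + 34))*(2*(6 - 3)/33) - 731 = (592 + 183)*(2*(1/33)*3) - 731 = 775*(2/11) - 731 = 1550/11 - 731 = -6491/11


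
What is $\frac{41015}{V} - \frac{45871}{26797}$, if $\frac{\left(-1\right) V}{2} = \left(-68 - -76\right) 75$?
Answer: $- \frac{230824831}{6431280} \approx -35.891$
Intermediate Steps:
$V = -1200$ ($V = - 2 \left(-68 - -76\right) 75 = - 2 \left(-68 + 76\right) 75 = - 2 \cdot 8 \cdot 75 = \left(-2\right) 600 = -1200$)
$\frac{41015}{V} - \frac{45871}{26797} = \frac{41015}{-1200} - \frac{45871}{26797} = 41015 \left(- \frac{1}{1200}\right) - \frac{45871}{26797} = - \frac{8203}{240} - \frac{45871}{26797} = - \frac{230824831}{6431280}$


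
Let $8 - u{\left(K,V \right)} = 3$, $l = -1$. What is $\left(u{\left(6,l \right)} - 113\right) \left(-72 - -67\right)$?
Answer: $540$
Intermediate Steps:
$u{\left(K,V \right)} = 5$ ($u{\left(K,V \right)} = 8 - 3 = 5$)
$\left(u{\left(6,l \right)} - 113\right) \left(-72 - -67\right) = \left(5 - 113\right) \left(-72 - -67\right) = - 108 \left(-72 + 67\right) = \left(-108\right) \left(-5\right) = 540$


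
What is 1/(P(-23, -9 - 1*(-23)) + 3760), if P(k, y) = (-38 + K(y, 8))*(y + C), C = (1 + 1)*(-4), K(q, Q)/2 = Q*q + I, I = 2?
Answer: 1/4900 ≈ 0.00020408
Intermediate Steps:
K(q, Q) = 4 + 2*Q*q (K(q, Q) = 2*(Q*q + 2) = 2*(2 + Q*q) = 4 + 2*Q*q)
C = -8 (C = 2*(-4) = -8)
P(k, y) = (-34 + 16*y)*(-8 + y) (P(k, y) = (-38 + (4 + 2*8*y))*(y - 8) = (-38 + (4 + 16*y))*(-8 + y) = (-34 + 16*y)*(-8 + y))
1/(P(-23, -9 - 1*(-23)) + 3760) = 1/((272 - 162*(-9 - 1*(-23)) + 16*(-9 - 1*(-23))²) + 3760) = 1/((272 - 162*(-9 + 23) + 16*(-9 + 23)²) + 3760) = 1/((272 - 162*14 + 16*14²) + 3760) = 1/((272 - 2268 + 16*196) + 3760) = 1/((272 - 2268 + 3136) + 3760) = 1/(1140 + 3760) = 1/4900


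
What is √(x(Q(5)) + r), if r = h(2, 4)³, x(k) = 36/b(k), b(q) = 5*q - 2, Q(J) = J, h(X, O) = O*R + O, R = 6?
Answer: 2*√2903359/23 ≈ 148.17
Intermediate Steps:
h(X, O) = 7*O (h(X, O) = O*6 + O = 6*O + O = 7*O)
b(q) = -2 + 5*q
x(k) = 36/(-2 + 5*k)
r = 21952 (r = (7*4)³ = 28³ = 21952)
√(x(Q(5)) + r) = √(36/(-2 + 5*5) + 21952) = √(36/(-2 + 25) + 21952) = √(36/23 + 21952) = √(504932/23) = 2*√2903359/23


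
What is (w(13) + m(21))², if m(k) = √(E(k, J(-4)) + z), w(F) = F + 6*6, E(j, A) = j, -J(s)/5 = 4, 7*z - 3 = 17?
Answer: (343 + √1169)²/49 ≈ 2903.5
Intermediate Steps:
z = 20/7 (z = 3/7 + (⅐)*17 = 3/7 + 17/7 = 20/7 ≈ 2.8571)
J(s) = -20 (J(s) = -5*4 = -20)
w(F) = 36 + F (w(F) = F + 36 = 36 + F)
m(k) = √(20/7 + k) (m(k) = √(k + 20/7) = √(20/7 + k))
(w(13) + m(21))² = ((36 + 13) + √(140 + 49*21)/7)² = (49 + √(140 + 1029)/7)² = (49 + √1169/7)²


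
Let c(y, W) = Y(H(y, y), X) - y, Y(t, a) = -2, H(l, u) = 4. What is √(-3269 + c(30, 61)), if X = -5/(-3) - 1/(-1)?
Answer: I*√3301 ≈ 57.454*I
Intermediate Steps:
X = 8/3 (X = -5*(-⅓) - 1*(-1) = 5/3 + 1 = 8/3 ≈ 2.6667)
c(y, W) = -2 - y
√(-3269 + c(30, 61)) = √(-3269 + (-2 - 1*30)) = √(-3269 + (-2 - 30)) = √(-3269 - 32) = √(-3301) = I*√3301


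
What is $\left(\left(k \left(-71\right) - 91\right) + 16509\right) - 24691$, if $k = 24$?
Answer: $-9977$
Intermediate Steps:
$\left(\left(k \left(-71\right) - 91\right) + 16509\right) - 24691 = \left(\left(24 \left(-71\right) - 91\right) + 16509\right) - 24691 = \left(\left(-1704 - 91\right) + 16509\right) - 24691 = \left(-1795 + 16509\right) - 24691 = 14714 - 24691 = -9977$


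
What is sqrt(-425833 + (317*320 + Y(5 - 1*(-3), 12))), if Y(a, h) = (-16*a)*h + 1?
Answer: 2*I*sqrt(81482) ≈ 570.9*I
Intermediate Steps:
Y(a, h) = 1 - 16*a*h (Y(a, h) = -16*a*h + 1 = 1 - 16*a*h)
sqrt(-425833 + (317*320 + Y(5 - 1*(-3), 12))) = sqrt(-425833 + (317*320 + (1 - 16*(5 - 1*(-3))*12))) = sqrt(-425833 + (101440 + (1 - 16*(5 + 3)*12))) = sqrt(-425833 + (101440 + (1 - 16*8*12))) = sqrt(-425833 + (101440 + (1 - 1536))) = sqrt(-425833 + (101440 - 1535)) = sqrt(-425833 + 99905) = sqrt(-325928) = 2*I*sqrt(81482)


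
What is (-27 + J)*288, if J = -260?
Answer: -82656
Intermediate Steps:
(-27 + J)*288 = (-27 - 260)*288 = -287*288 = -82656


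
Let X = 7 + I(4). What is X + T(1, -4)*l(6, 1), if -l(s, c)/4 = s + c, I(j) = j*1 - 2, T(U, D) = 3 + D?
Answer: 37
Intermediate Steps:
I(j) = -2 + j (I(j) = j - 2 = -2 + j)
l(s, c) = -4*c - 4*s (l(s, c) = -4*(s + c) = -4*(c + s) = -4*c - 4*s)
X = 9 (X = 7 + (-2 + 4) = 7 + 2 = 9)
X + T(1, -4)*l(6, 1) = 9 + (3 - 4)*(-4*1 - 4*6) = 9 - (-4 - 24) = 9 - 1*(-28) = 9 + 28 = 37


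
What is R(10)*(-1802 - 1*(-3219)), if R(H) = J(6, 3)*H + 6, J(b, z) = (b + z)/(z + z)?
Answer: 29757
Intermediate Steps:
J(b, z) = (b + z)/(2*z) (J(b, z) = (b + z)/((2*z)) = (b + z)*(1/(2*z)) = (b + z)/(2*z))
R(H) = 6 + 3*H/2 (R(H) = ((½)*(6 + 3)/3)*H + 6 = ((½)*(⅓)*9)*H + 6 = 3*H/2 + 6 = 6 + 3*H/2)
R(10)*(-1802 - 1*(-3219)) = (6 + (3/2)*10)*(-1802 - 1*(-3219)) = (6 + 15)*(-1802 + 3219) = 21*1417 = 29757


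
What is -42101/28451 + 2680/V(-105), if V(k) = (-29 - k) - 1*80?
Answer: -19104271/28451 ≈ -671.48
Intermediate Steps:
V(k) = -109 - k (V(k) = (-29 - k) - 80 = -109 - k)
-42101/28451 + 2680/V(-105) = -42101/28451 + 2680/(-109 - 1*(-105)) = -42101*1/28451 + 2680/(-109 + 105) = -42101/28451 + 2680/(-4) = -42101/28451 + 2680*(-¼) = -42101/28451 - 670 = -19104271/28451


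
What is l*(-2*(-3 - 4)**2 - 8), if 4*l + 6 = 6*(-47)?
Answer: 7632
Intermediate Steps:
l = -72 (l = -3/2 + (6*(-47))/4 = -3/2 + (1/4)*(-282) = -3/2 - 141/2 = -72)
l*(-2*(-3 - 4)**2 - 8) = -72*(-2*(-3 - 4)**2 - 8) = -72*(-2*(-7)**2 - 8) = -72*(-2*49 - 8) = -72*(-98 - 8) = -72*(-106) = 7632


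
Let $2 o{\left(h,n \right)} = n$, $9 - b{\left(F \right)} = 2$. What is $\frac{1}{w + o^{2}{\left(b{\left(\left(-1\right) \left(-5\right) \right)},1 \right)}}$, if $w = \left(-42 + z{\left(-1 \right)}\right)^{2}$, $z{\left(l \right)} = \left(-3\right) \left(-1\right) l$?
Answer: $\frac{4}{8101} \approx 0.00049377$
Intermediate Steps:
$z{\left(l \right)} = 3 l$
$b{\left(F \right)} = 7$ ($b{\left(F \right)} = 9 - 2 = 7$)
$o{\left(h,n \right)} = \frac{n}{2}$
$w = 2025$ ($w = \left(-42 + 3 \left(-1\right)\right)^{2} = \left(-42 - 3\right)^{2} = \left(-45\right)^{2} = 2025$)
$\frac{1}{w + o^{2}{\left(b{\left(\left(-1\right) \left(-5\right) \right)},1 \right)}} = \frac{1}{2025 + \left(\frac{1}{2} \cdot 1\right)^{2}} = \frac{1}{2025 + \left(\frac{1}{2}\right)^{2}} = \frac{1}{2025 + \frac{1}{4}} = \frac{1}{\frac{8101}{4}} = \frac{4}{8101}$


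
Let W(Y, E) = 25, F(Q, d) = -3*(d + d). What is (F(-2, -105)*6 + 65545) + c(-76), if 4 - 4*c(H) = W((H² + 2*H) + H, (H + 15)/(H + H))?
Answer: 277279/4 ≈ 69320.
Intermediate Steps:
F(Q, d) = -6*d
c(H) = -21/4 (c(H) = 1 - ¼*25 = 1 - 25/4 = -21/4)
(F(-2, -105)*6 + 65545) + c(-76) = (-6*(-105)*6 + 65545) - 21/4 = (630*6 + 65545) - 21/4 = (3780 + 65545) - 21/4 = 69325 - 21/4 = 277279/4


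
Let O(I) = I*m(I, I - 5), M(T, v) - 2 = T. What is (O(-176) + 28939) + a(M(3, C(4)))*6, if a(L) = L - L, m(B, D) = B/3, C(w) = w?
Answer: 117793/3 ≈ 39264.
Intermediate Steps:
M(T, v) = 2 + T
m(B, D) = B/3 (m(B, D) = B*(⅓) = B/3)
O(I) = I²/3 (O(I) = I*(I/3) = I²/3)
a(L) = 0
(O(-176) + 28939) + a(M(3, C(4)))*6 = ((⅓)*(-176)² + 28939) + 0*6 = ((⅓)*30976 + 28939) + 0 = (30976/3 + 28939) + 0 = 117793/3 + 0 = 117793/3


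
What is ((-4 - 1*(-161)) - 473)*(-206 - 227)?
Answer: 136828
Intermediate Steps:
((-4 - 1*(-161)) - 473)*(-206 - 227) = ((-4 + 161) - 473)*(-433) = (157 - 473)*(-433) = -316*(-433) = 136828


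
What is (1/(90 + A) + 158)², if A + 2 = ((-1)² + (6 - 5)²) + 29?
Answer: 353552809/14161 ≈ 24967.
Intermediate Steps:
A = 29 (A = -2 + (((-1)² + (6 - 5)²) + 29) = -2 + ((1 + 1²) + 29) = -2 + ((1 + 1) + 29) = -2 + (2 + 29) = -2 + 31 = 29)
(1/(90 + A) + 158)² = (1/(90 + 29) + 158)² = (1/119 + 158)² = (18803/119)² = 353552809/14161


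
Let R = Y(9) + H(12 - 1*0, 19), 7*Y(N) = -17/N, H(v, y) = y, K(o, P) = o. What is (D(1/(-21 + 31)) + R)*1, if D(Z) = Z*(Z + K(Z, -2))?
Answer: 59063/3150 ≈ 18.750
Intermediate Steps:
D(Z) = 2*Z² (D(Z) = Z*(Z + Z) = Z*(2*Z) = 2*Z²)
Y(N) = -17/(7*N) (Y(N) = (-17/N)/7 = -17/(7*N))
R = 1180/63 (R = -17/7/9 + 19 = -17/7*⅑ + 19 = -17/63 + 19 = 1180/63 ≈ 18.730)
(D(1/(-21 + 31)) + R)*1 = (2*(1/(-21 + 31))² + 1180/63)*1 = (2*(1/10)² + 1180/63)*1 = (2*(⅒)² + 1180/63)*1 = (2*(1/100) + 1180/63)*1 = (1/50 + 1180/63)*1 = (59063/3150)*1 = 59063/3150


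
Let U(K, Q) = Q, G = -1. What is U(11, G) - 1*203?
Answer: -204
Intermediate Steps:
U(11, G) - 1*203 = -1 - 1*203 = -1 - 203 = -204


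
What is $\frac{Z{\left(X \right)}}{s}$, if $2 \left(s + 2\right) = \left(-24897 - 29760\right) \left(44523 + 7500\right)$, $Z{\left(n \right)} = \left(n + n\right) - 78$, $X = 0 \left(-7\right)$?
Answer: $\frac{156}{2843421115} \approx 5.4864 \cdot 10^{-8}$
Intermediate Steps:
$X = 0$
$Z{\left(n \right)} = -78 + 2 n$ ($Z{\left(n \right)} = 2 n - 78 = -78 + 2 n$)
$s = - \frac{2843421115}{2}$ ($s = -2 + \frac{\left(-24897 - 29760\right) \left(44523 + 7500\right)}{2} = -2 + \frac{\left(-54657\right) 52023}{2} = -2 + \frac{1}{2} \left(-2843421111\right) = -2 - \frac{2843421111}{2} = - \frac{2843421115}{2} \approx -1.4217 \cdot 10^{9}$)
$\frac{Z{\left(X \right)}}{s} = \frac{-78 + 2 \cdot 0}{- \frac{2843421115}{2}} = \left(-78 + 0\right) \left(- \frac{2}{2843421115}\right) = \left(-78\right) \left(- \frac{2}{2843421115}\right) = \frac{156}{2843421115}$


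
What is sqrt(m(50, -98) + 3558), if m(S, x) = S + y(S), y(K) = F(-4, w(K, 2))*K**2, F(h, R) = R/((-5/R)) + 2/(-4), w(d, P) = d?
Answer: I*sqrt(1247642) ≈ 1117.0*I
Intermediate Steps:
F(h, R) = -1/2 - R**2/5 (F(h, R) = R*(-R/5) + 2*(-1/4) = -R**2/5 - 1/2 = -1/2 - R**2/5)
y(K) = K**2*(-1/2 - K**2/5) (y(K) = (-1/2 - K**2/5)*K**2 = K**2*(-1/2 - K**2/5))
m(S, x) = S - S**2/2 - S**4/5 (m(S, x) = S + (-S**2/2 - S**4/5) = S - S**2/2 - S**4/5)
sqrt(m(50, -98) + 3558) = sqrt(50*(1 - 1/2*50 - 1/5*50**3) + 3558) = sqrt(50*(1 - 25 - 1/5*125000) + 3558) = sqrt(50*(1 - 25 - 25000) + 3558) = sqrt(50*(-25024) + 3558) = sqrt(-1251200 + 3558) = sqrt(-1247642) = I*sqrt(1247642)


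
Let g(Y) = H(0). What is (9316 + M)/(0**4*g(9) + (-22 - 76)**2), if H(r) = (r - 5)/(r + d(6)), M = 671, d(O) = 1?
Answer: 9987/9604 ≈ 1.0399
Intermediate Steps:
H(r) = (-5 + r)/(1 + r) (H(r) = (r - 5)/(r + 1) = (-5 + r)/(1 + r))
g(Y) = -5 (g(Y) = (-5 + 0)/(1 + 0) = -5/1 = 1*(-5) = -5)
(9316 + M)/(0**4*g(9) + (-22 - 76)**2) = (9316 + 671)/(0**4*(-5) + (-22 - 76)**2) = 9987/(0*(-5) + (-98)**2) = 9987/(0 + 9604) = 9987/9604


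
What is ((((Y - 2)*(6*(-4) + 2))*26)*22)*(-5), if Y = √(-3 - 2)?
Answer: -125840 + 62920*I*√5 ≈ -1.2584e+5 + 1.4069e+5*I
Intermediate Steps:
Y = I*√5 (Y = √(-5) = I*√5 ≈ 2.2361*I)
((((Y - 2)*(6*(-4) + 2))*26)*22)*(-5) = ((((I*√5 - 2)*(6*(-4) + 2))*26)*22)*(-5) = ((((-2 + I*√5)*(-24 + 2))*26)*22)*(-5) = ((((-2 + I*√5)*(-22))*26)*22)*(-5) = (((44 - 22*I*√5)*26)*22)*(-5) = ((1144 - 572*I*√5)*22)*(-5) = (25168 - 12584*I*√5)*(-5) = -125840 + 62920*I*√5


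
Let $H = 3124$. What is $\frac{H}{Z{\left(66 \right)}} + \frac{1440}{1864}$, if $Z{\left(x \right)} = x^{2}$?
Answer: $\frac{34363}{23067} \approx 1.4897$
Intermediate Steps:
$\frac{H}{Z{\left(66 \right)}} + \frac{1440}{1864} = \frac{3124}{66^{2}} + \frac{1440}{1864} = \frac{3124}{4356} + 1440 \cdot \frac{1}{1864} = 3124 \cdot \frac{1}{4356} + \frac{180}{233} = \frac{71}{99} + \frac{180}{233} = \frac{34363}{23067}$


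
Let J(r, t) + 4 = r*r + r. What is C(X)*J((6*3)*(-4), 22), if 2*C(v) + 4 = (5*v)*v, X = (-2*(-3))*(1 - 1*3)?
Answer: 1828664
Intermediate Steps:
J(r, t) = -4 + r + r² (J(r, t) = -4 + (r*r + r) = -4 + (r² + r) = -4 + (r + r²) = -4 + r + r²)
X = -12 (X = 6*(1 - 3) = 6*(-2) = -12)
C(v) = -2 + 5*v²/2 (C(v) = -2 + ((5*v)*v)/2 = -2 + (5*v²)/2 = -2 + 5*v²/2)
C(X)*J((6*3)*(-4), 22) = (-2 + (5/2)*(-12)²)*(-4 + (6*3)*(-4) + ((6*3)*(-4))²) = (-2 + (5/2)*144)*(-4 + 18*(-4) + (18*(-4))²) = (-2 + 360)*(-4 - 72 + (-72)²) = 358*(-4 - 72 + 5184) = 358*5108 = 1828664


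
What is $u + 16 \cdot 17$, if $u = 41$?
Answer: $313$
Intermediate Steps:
$u + 16 \cdot 17 = 41 + 16 \cdot 17 = 41 + 272 = 313$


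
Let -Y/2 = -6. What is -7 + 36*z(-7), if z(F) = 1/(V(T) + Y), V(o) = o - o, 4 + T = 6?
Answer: -4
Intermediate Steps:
Y = 12 (Y = -2*(-6) = 12)
T = 2 (T = -4 + 6 = 2)
V(o) = 0
z(F) = 1/12 (z(F) = 1/(0 + 12) = 1/12)
-7 + 36*z(-7) = -7 + 36*(1/12) = -7 + 3 = -4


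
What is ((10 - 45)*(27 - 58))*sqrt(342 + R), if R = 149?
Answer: 1085*sqrt(491) ≈ 24042.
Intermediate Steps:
((10 - 45)*(27 - 58))*sqrt(342 + R) = ((10 - 45)*(27 - 58))*sqrt(342 + 149) = (-35*(-31))*sqrt(491) = 1085*sqrt(491)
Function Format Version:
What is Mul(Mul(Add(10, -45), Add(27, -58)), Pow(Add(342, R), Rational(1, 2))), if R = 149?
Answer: Mul(1085, Pow(491, Rational(1, 2))) ≈ 24042.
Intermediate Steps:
Mul(Mul(Add(10, -45), Add(27, -58)), Pow(Add(342, R), Rational(1, 2))) = Mul(Mul(Add(10, -45), Add(27, -58)), Pow(Add(342, 149), Rational(1, 2))) = Mul(Mul(-35, -31), Pow(491, Rational(1, 2))) = Mul(1085, Pow(491, Rational(1, 2)))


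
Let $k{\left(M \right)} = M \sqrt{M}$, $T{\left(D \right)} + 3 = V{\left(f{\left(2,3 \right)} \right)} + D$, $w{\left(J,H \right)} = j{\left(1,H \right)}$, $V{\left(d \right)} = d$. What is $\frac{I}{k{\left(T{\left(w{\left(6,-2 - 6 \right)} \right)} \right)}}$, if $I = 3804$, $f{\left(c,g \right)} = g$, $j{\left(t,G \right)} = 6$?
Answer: $\frac{317 \sqrt{6}}{3} \approx 258.83$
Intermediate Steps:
$w{\left(J,H \right)} = 6$
$T{\left(D \right)} = D$ ($T{\left(D \right)} = -3 + \left(3 + D\right) = D$)
$k{\left(M \right)} = M^{\frac{3}{2}}$
$\frac{I}{k{\left(T{\left(w{\left(6,-2 - 6 \right)} \right)} \right)}} = \frac{3804}{6^{\frac{3}{2}}} = \frac{3804}{6 \sqrt{6}} = 3804 \frac{\sqrt{6}}{36} = \frac{317 \sqrt{6}}{3}$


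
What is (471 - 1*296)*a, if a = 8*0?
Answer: 0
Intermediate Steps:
a = 0
(471 - 1*296)*a = (471 - 1*296)*0 = (471 - 296)*0 = 175*0 = 0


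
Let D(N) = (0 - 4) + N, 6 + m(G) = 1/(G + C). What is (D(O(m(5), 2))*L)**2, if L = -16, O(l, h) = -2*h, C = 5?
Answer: 16384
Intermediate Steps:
m(G) = -6 + 1/(5 + G) (m(G) = -6 + 1/(G + 5) = -6 + 1/(5 + G))
D(N) = -4 + N
(D(O(m(5), 2))*L)**2 = ((-4 - 2*2)*(-16))**2 = ((-4 - 4)*(-16))**2 = (-8*(-16))**2 = 128**2 = 16384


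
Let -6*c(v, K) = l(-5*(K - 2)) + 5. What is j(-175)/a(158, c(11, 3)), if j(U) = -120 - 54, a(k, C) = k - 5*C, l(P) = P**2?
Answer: -58/61 ≈ -0.95082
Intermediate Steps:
c(v, K) = -5/6 - (10 - 5*K)**2/6 (c(v, K) = -((-5*(K - 2))**2 + 5)/6 = -((-5*(-2 + K))**2 + 5)/6 = -((10 - 5*K)**2 + 5)/6 = -(5 + (10 - 5*K)**2)/6 = -5/6 - (10 - 5*K)**2/6)
j(U) = -174
j(-175)/a(158, c(11, 3)) = -174/(158 - 5*(-5/6 - 25*(-2 + 3)**2/6)) = -174/(158 - 5*(-5/6 - 25/6*1**2)) = -174/(158 - 5*(-5/6 - 25/6*1)) = -174/(158 - 5*(-5/6 - 25/6)) = -174/(158 - 5*(-5)) = -174/(158 + 25) = -174/183 = -174*1/183 = -58/61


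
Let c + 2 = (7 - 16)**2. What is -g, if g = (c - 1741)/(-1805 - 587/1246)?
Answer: -2070852/2249617 ≈ -0.92054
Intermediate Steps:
c = 79 (c = -2 + (7 - 16)**2 = -2 + (-9)**2 = -2 + 81 = 79)
g = 2070852/2249617 (g = (79 - 1741)/(-1805 - 587/1246) = -1662/(-1805 - 587*1/1246) = -1662/(-1805 - 587/1246) = -1662/(-2249617/1246) = -1662*(-1246/2249617) = 2070852/2249617 ≈ 0.92054)
-g = -1*2070852/2249617 = -2070852/2249617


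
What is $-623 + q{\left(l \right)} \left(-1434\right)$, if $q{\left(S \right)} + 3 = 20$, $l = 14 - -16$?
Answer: $-25001$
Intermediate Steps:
$l = 30$ ($l = 14 + 16 = 30$)
$q{\left(S \right)} = 17$ ($q{\left(S \right)} = -3 + 20 = 17$)
$-623 + q{\left(l \right)} \left(-1434\right) = -623 + 17 \left(-1434\right) = -623 - 24378 = -25001$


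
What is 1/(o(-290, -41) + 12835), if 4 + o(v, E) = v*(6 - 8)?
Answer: 1/13411 ≈ 7.4566e-5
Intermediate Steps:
o(v, E) = -4 - 2*v (o(v, E) = -4 + v*(6 - 8) = -4 + v*(-2) = -4 - 2*v)
1/(o(-290, -41) + 12835) = 1/((-4 - 2*(-290)) + 12835) = 1/((-4 + 580) + 12835) = 1/(576 + 12835) = 1/13411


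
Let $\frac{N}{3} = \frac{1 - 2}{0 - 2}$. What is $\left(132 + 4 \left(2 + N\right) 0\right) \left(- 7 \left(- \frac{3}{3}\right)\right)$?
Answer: $924$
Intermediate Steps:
$N = \frac{3}{2}$ ($N = 3 \frac{1 - 2}{0 - 2} = 3 \left(- \frac{1}{-2}\right) = 3 \left(\left(-1\right) \left(- \frac{1}{2}\right)\right) = 3 \cdot \frac{1}{2} = \frac{3}{2} \approx 1.5$)
$\left(132 + 4 \left(2 + N\right) 0\right) \left(- 7 \left(- \frac{3}{3}\right)\right) = \left(132 + 4 \left(2 + \frac{3}{2}\right) 0\right) \left(- 7 \left(- \frac{3}{3}\right)\right) = \left(132 + 4 \cdot \frac{7}{2} \cdot 0\right) \left(- 7 \left(\left(-3\right) \frac{1}{3}\right)\right) = \left(132 + 14 \cdot 0\right) \left(\left(-7\right) \left(-1\right)\right) = \left(132 + 0\right) 7 = 132 \cdot 7 = 924$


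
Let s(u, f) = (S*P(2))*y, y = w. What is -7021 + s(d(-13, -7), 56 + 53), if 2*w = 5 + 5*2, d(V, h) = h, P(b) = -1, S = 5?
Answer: -14117/2 ≈ -7058.5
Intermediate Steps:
w = 15/2 (w = (5 + 5*2)/2 = (5 + 10)/2 = (½)*15 = 15/2 ≈ 7.5000)
y = 15/2 ≈ 7.5000
s(u, f) = -75/2 (s(u, f) = (5*(-1))*(15/2) = -5*15/2 = -75/2)
-7021 + s(d(-13, -7), 56 + 53) = -7021 - 75/2 = -14117/2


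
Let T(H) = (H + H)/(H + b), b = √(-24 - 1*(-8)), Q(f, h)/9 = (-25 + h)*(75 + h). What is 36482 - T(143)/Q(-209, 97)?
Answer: 41606754936191/1140473520 + 143*I/285118380 ≈ 36482.0 + 5.0155e-7*I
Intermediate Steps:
Q(f, h) = 9*(-25 + h)*(75 + h) (Q(f, h) = 9*((-25 + h)*(75 + h)) = 9*(-25 + h)*(75 + h))
b = 4*I (b = √(-24 + 8) = √(-16) = 4*I ≈ 4.0*I)
T(H) = 2*H/(H + 4*I) (T(H) = (H + H)/(H + 4*I) = (2*H)/(H + 4*I) = 2*H/(H + 4*I))
36482 - T(143)/Q(-209, 97) = 36482 - 2*143/(143 + 4*I)/(-16875 + 9*97² + 450*97) = 36482 - 2*143*((143 - 4*I)/20465)/(-16875 + 9*9409 + 43650) = 36482 - (40898/20465 - 1144*I/20465)/(-16875 + 84681 + 43650) = 36482 - (40898/20465 - 1144*I/20465)/111456 = 36482 - (20449/1140473520 - 143*I/285118380) = 36482 + (-20449/1140473520 + 143*I/285118380) = 41606754936191/1140473520 + 143*I/285118380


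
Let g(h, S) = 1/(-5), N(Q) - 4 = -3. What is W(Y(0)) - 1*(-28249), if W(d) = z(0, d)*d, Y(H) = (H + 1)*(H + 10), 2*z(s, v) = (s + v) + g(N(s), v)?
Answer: 28298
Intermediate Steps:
N(Q) = 1 (N(Q) = 4 - 3 = 1)
g(h, S) = -⅕ (g(h, S) = 1*(-⅕) = -⅕)
z(s, v) = -⅒ + s/2 + v/2 (z(s, v) = ((s + v) - ⅕)/2 = (-⅕ + s + v)/2 = -⅒ + s/2 + v/2)
Y(H) = (1 + H)*(10 + H)
W(d) = d*(-⅒ + d/2) (W(d) = (-⅒ + (½)*0 + d/2)*d = (-⅒ + 0 + d/2)*d = (-⅒ + d/2)*d = d*(-⅒ + d/2))
W(Y(0)) - 1*(-28249) = (10 + 0² + 11*0)*(-1 + 5*(10 + 0² + 11*0))/10 - 1*(-28249) = (10 + 0 + 0)*(-1 + 5*(10 + 0 + 0))/10 + 28249 = (⅒)*10*(-1 + 5*10) + 28249 = (⅒)*10*(-1 + 50) + 28249 = (⅒)*10*49 + 28249 = 49 + 28249 = 28298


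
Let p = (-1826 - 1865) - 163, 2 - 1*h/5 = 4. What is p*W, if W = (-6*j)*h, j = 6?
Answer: -1387440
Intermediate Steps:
h = -10 (h = 10 - 5*4 = 10 - 20 = -10)
p = -3854 (p = -3691 - 163 = -3854)
W = 360 (W = -6*6*(-10) = -36*(-10) = 360)
p*W = -3854*360 = -1387440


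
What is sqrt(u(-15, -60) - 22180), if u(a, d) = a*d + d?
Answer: 2*I*sqrt(5335) ≈ 146.08*I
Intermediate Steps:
u(a, d) = d + a*d
sqrt(u(-15, -60) - 22180) = sqrt(-60*(1 - 15) - 22180) = sqrt(-60*(-14) - 22180) = sqrt(840 - 22180) = sqrt(-21340) = 2*I*sqrt(5335)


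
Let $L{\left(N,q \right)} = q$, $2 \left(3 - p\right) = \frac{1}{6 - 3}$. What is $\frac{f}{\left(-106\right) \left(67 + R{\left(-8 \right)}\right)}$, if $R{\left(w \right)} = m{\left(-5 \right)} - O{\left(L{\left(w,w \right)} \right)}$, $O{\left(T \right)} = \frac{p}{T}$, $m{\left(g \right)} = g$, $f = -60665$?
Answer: $\frac{1455960}{158629} \approx 9.1784$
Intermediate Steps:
$p = \frac{17}{6}$ ($p = 3 - \frac{1}{2 \left(6 - 3\right)} = 3 - \frac{1}{2 \cdot 3} = 3 - \frac{1}{6} = \frac{17}{6} \approx 2.8333$)
$O{\left(T \right)} = \frac{17}{6 T}$
$R{\left(w \right)} = -5 - \frac{17}{6 w}$
$\frac{f}{\left(-106\right) \left(67 + R{\left(-8 \right)}\right)} = - \frac{60665}{\left(-106\right) \left(67 - \left(5 + \frac{17}{6 \left(-8\right)}\right)\right)} = - \frac{60665}{\left(-106\right) \left(67 - \frac{223}{48}\right)} = - \frac{60665}{\left(-106\right) \frac{2993}{48}} = - \frac{60665}{- \frac{158629}{24}} = \left(-60665\right) \left(- \frac{24}{158629}\right) = \frac{1455960}{158629}$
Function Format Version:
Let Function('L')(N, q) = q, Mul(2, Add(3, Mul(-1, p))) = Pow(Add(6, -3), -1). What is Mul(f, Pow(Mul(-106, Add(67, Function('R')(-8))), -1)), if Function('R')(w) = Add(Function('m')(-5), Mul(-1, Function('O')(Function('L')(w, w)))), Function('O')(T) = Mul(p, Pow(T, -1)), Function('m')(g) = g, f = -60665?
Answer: Rational(1455960, 158629) ≈ 9.1784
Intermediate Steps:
p = Rational(17, 6) (p = Add(3, Mul(Rational(-1, 2), Pow(Add(6, -3), -1))) = Add(3, Mul(Rational(-1, 2), Pow(3, -1))) = Add(3, Mul(Rational(-1, 2), Rational(1, 3))) = Add(3, Rational(-1, 6)) = Rational(17, 6) ≈ 2.8333)
Function('O')(T) = Mul(Rational(17, 6), Pow(T, -1))
Function('R')(w) = Add(-5, Mul(Rational(-17, 6), Pow(w, -1))) (Function('R')(w) = Add(-5, Mul(-1, Mul(Rational(17, 6), Pow(w, -1)))) = Add(-5, Mul(Rational(-17, 6), Pow(w, -1))))
Mul(f, Pow(Mul(-106, Add(67, Function('R')(-8))), -1)) = Mul(-60665, Pow(Mul(-106, Add(67, Add(-5, Mul(Rational(-17, 6), Pow(-8, -1))))), -1)) = Mul(-60665, Pow(Mul(-106, Add(67, Add(-5, Mul(Rational(-17, 6), Rational(-1, 8))))), -1)) = Mul(-60665, Pow(Mul(-106, Add(67, Add(-5, Rational(17, 48)))), -1)) = Mul(-60665, Pow(Mul(-106, Add(67, Rational(-223, 48))), -1)) = Mul(-60665, Pow(Mul(-106, Rational(2993, 48)), -1)) = Mul(-60665, Pow(Rational(-158629, 24), -1)) = Mul(-60665, Rational(-24, 158629)) = Rational(1455960, 158629)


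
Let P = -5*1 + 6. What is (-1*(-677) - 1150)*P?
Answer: -473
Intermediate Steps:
P = 1 (P = -5 + 6 = 1)
(-1*(-677) - 1150)*P = (-1*(-677) - 1150)*1 = (677 - 1150)*1 = -473*1 = -473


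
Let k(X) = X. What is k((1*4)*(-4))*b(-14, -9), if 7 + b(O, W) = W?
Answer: 256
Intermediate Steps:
b(O, W) = -7 + W
k((1*4)*(-4))*b(-14, -9) = ((1*4)*(-4))*(-7 - 9) = (4*(-4))*(-16) = -16*(-16) = 256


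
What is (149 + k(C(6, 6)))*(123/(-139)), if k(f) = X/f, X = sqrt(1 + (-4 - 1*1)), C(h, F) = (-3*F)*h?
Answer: -18327/139 + 41*I/2502 ≈ -131.85 + 0.016387*I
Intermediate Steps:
C(h, F) = -3*F*h
X = 2*I (X = sqrt(1 + (-4 - 1)) = sqrt(1 - 5) = sqrt(-4) = 2*I ≈ 2.0*I)
k(f) = 2*I/f (k(f) = (2*I)/f = 2*I/f)
(149 + k(C(6, 6)))*(123/(-139)) = (149 + 2*I/((-3*6*6)))*(123/(-139)) = (149 + 2*I/(-108))*(123*(-1/139)) = (149 + 2*I*(-1/108))*(-123/139) = (149 - I/54)*(-123/139) = -18327/139 + 41*I/2502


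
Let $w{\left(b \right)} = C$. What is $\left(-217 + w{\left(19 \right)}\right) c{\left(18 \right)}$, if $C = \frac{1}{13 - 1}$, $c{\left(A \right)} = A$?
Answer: $- \frac{7809}{2} \approx -3904.5$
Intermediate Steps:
$C = \frac{1}{12} \approx 0.083333$
$w{\left(b \right)} = \frac{1}{12}$
$\left(-217 + w{\left(19 \right)}\right) c{\left(18 \right)} = \left(-217 + \frac{1}{12}\right) 18 = \left(- \frac{2603}{12}\right) 18 = - \frac{7809}{2}$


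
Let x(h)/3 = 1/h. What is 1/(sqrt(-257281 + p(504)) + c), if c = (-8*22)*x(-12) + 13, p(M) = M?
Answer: 57/260026 - I*sqrt(256777)/260026 ≈ 0.00021921 - 0.0019488*I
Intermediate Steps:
x(h) = 3/h (x(h) = 3*(1/h) = 3/h)
c = 57 (c = (-8*22)*(3/(-12)) + 13 = -528*(-1)/12 + 13 = -176*(-1/4) + 13 = 44 + 13 = 57)
1/(sqrt(-257281 + p(504)) + c) = 1/(sqrt(-257281 + 504) + 57) = 1/(sqrt(-256777) + 57) = 1/(I*sqrt(256777) + 57) = 1/(57 + I*sqrt(256777))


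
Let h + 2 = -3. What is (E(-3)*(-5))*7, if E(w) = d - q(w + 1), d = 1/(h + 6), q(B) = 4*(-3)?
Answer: -455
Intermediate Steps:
q(B) = -12
h = -5 (h = -2 - 3 = -5)
d = 1 (d = 1/(-5 + 6) = 1/1 = 1)
E(w) = 13 (E(w) = 1 - 1*(-12) = 1 + 12 = 13)
(E(-3)*(-5))*7 = (13*(-5))*7 = -65*7 = -455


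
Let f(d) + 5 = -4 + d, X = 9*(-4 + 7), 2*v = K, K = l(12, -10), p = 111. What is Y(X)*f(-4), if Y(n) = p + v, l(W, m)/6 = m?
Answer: -1053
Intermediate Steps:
l(W, m) = 6*m
K = -60 (K = 6*(-10) = -60)
v = -30 (v = (1/2)*(-60) = -30)
X = 27 (X = 9*3 = 27)
f(d) = -9 + d (f(d) = -5 + (-4 + d) = -9 + d)
Y(n) = 81 (Y(n) = 111 - 30 = 81)
Y(X)*f(-4) = 81*(-9 - 4) = 81*(-13) = -1053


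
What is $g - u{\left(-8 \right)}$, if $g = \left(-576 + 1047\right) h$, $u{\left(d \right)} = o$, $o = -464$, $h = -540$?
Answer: $-253876$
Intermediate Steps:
$u{\left(d \right)} = -464$
$g = -254340$ ($g = \left(-576 + 1047\right) \left(-540\right) = 471 \left(-540\right) = -254340$)
$g - u{\left(-8 \right)} = -254340 - -464 = -254340 + 464 = -253876$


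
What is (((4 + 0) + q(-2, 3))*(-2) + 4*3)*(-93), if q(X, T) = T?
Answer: 186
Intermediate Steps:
(((4 + 0) + q(-2, 3))*(-2) + 4*3)*(-93) = (((4 + 0) + 3)*(-2) + 4*3)*(-93) = ((4 + 3)*(-2) + 12)*(-93) = (7*(-2) + 12)*(-93) = (-14 + 12)*(-93) = -2*(-93) = 186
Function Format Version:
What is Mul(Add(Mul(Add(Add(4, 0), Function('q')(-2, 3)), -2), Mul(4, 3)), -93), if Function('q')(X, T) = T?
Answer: 186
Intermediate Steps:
Mul(Add(Mul(Add(Add(4, 0), Function('q')(-2, 3)), -2), Mul(4, 3)), -93) = Mul(Add(Mul(Add(Add(4, 0), 3), -2), Mul(4, 3)), -93) = Mul(Add(Mul(Add(4, 3), -2), 12), -93) = Mul(Add(Mul(7, -2), 12), -93) = Mul(Add(-14, 12), -93) = Mul(-2, -93) = 186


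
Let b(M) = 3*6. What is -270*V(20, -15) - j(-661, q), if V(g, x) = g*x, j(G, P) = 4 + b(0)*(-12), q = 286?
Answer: 81212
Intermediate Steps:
b(M) = 18
j(G, P) = -212 (j(G, P) = 4 + 18*(-12) = 4 - 216 = -212)
-270*V(20, -15) - j(-661, q) = -5400*(-15) - 1*(-212) = -270*(-300) + 212 = 81000 + 212 = 81212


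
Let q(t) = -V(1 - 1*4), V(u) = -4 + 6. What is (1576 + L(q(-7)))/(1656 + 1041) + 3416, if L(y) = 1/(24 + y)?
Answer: 202719617/59334 ≈ 3416.6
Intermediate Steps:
V(u) = 2
q(t) = -2 (q(t) = -1*2 = -2)
(1576 + L(q(-7)))/(1656 + 1041) + 3416 = (1576 + 1/(24 - 2))/(1656 + 1041) + 3416 = (1576 + 1/22)/2697 + 3416 = (1576 + 1/22)*(1/2697) + 3416 = (34673/22)*(1/2697) + 3416 = 34673/59334 + 3416 = 202719617/59334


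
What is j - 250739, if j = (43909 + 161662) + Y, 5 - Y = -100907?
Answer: 55744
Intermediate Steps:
Y = 100912 (Y = 5 - 1*(-100907) = 5 + 100907 = 100912)
j = 306483 (j = (43909 + 161662) + 100912 = 205571 + 100912 = 306483)
j - 250739 = 306483 - 250739 = 55744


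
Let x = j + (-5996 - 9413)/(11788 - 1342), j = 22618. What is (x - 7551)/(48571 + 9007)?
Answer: 157374473/601459788 ≈ 0.26165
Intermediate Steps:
x = 236252219/10446 (x = 22618 + (-5996 - 9413)/(11788 - 1342) = 22618 - 15409/10446 = 236252219/10446 ≈ 22617.)
(x - 7551)/(48571 + 9007) = (236252219/10446 - 7551)/(48571 + 9007) = (157374473/10446)/57578 = (157374473/10446)*(1/57578) = 157374473/601459788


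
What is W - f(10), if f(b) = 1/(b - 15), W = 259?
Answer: 1296/5 ≈ 259.20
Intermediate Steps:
f(b) = 1/(-15 + b)
W - f(10) = 259 - 1/(-15 + 10) = 259 - 1/(-5) = 259 - 1*(-⅕) = 259 + ⅕ = 1296/5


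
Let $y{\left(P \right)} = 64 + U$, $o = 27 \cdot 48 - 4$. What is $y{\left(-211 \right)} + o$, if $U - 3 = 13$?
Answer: $1372$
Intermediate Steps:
$U = 16$ ($U = 3 + 13 = 16$)
$o = 1292$ ($o = 1296 - 4 = 1292$)
$y{\left(P \right)} = 80$ ($y{\left(P \right)} = 64 + 16 = 80$)
$y{\left(-211 \right)} + o = 80 + 1292 = 1372$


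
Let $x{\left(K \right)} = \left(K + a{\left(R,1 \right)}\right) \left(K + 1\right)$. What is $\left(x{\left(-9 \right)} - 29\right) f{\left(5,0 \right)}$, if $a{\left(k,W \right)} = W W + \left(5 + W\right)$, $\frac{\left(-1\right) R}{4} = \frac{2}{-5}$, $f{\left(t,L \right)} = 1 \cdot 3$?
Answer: $-39$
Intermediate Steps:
$f{\left(t,L \right)} = 3$
$R = \frac{8}{5}$ ($R = - 4 \frac{2}{-5} = - 4 \cdot 2 \left(- \frac{1}{5}\right) = \left(-4\right) \left(- \frac{2}{5}\right) = \frac{8}{5} \approx 1.6$)
$a{\left(k,W \right)} = 5 + W + W^{2}$ ($a{\left(k,W \right)} = W^{2} + \left(5 + W\right) = 5 + W + W^{2}$)
$x{\left(K \right)} = \left(1 + K\right) \left(7 + K\right)$ ($x{\left(K \right)} = \left(K + \left(5 + 1 + 1^{2}\right)\right) \left(K + 1\right) = \left(K + \left(5 + 1 + 1\right)\right) \left(1 + K\right) = \left(K + 7\right) \left(1 + K\right) = \left(7 + K\right) \left(1 + K\right) = \left(1 + K\right) \left(7 + K\right)$)
$\left(x{\left(-9 \right)} - 29\right) f{\left(5,0 \right)} = \left(\left(7 + \left(-9\right)^{2} + 8 \left(-9\right)\right) - 29\right) 3 = \left(\left(7 + 81 - 72\right) - 29\right) 3 = \left(16 - 29\right) 3 = \left(-13\right) 3 = -39$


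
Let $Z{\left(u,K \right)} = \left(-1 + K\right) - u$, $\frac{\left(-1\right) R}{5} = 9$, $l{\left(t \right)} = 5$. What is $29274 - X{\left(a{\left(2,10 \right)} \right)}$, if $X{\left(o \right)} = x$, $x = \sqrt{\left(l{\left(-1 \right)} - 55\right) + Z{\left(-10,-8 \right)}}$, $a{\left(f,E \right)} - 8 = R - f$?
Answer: $29274 - 7 i \approx 29274.0 - 7.0 i$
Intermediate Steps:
$R = -45$ ($R = \left(-5\right) 9 = -45$)
$Z{\left(u,K \right)} = -1 + K - u$
$a{\left(f,E \right)} = -37 - f$ ($a{\left(f,E \right)} = 8 - \left(45 + f\right) = -37 - f$)
$x = 7 i$ ($x = \sqrt{\left(5 - 55\right) - -1} = \sqrt{-50 + 1} = \sqrt{-49} = 7 i \approx 7.0 i$)
$X{\left(o \right)} = 7 i$
$29274 - X{\left(a{\left(2,10 \right)} \right)} = 29274 - 7 i$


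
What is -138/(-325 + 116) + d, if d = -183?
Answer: -38109/209 ≈ -182.34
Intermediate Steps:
-138/(-325 + 116) + d = -138/(-325 + 116) - 183 = -138/(-209) - 183 = -1/209*(-138) - 183 = 138/209 - 183 = -38109/209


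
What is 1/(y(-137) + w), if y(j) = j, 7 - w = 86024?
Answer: -1/86154 ≈ -1.1607e-5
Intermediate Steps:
w = -86017 (w = 7 - 1*86024 = 7 - 86024 = -86017)
1/(y(-137) + w) = 1/(-137 - 86017) = 1/(-86154) = -1/86154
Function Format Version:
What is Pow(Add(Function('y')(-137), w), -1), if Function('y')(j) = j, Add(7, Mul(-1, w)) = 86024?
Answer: Rational(-1, 86154) ≈ -1.1607e-5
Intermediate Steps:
w = -86017 (w = Add(7, Mul(-1, 86024)) = Add(7, -86024) = -86017)
Pow(Add(Function('y')(-137), w), -1) = Pow(Add(-137, -86017), -1) = Pow(-86154, -1) = Rational(-1, 86154)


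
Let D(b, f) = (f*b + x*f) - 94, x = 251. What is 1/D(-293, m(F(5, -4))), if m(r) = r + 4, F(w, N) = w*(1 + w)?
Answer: -1/1522 ≈ -0.00065703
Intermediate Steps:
m(r) = 4 + r
D(b, f) = -94 + 251*f + b*f (D(b, f) = (f*b + 251*f) - 94 = (b*f + 251*f) - 94 = (251*f + b*f) - 94 = -94 + 251*f + b*f)
1/D(-293, m(F(5, -4))) = 1/(-94 + 251*(4 + 5*(1 + 5)) - 293*(4 + 5*(1 + 5))) = 1/(-94 + 251*(4 + 5*6) - 293*(4 + 5*6)) = 1/(-94 + 251*(4 + 30) - 293*(4 + 30)) = 1/(-94 + 251*34 - 293*34) = 1/(-94 + 8534 - 9962) = 1/(-1522) = -1/1522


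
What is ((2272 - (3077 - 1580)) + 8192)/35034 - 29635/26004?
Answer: -134175787/151837356 ≈ -0.88368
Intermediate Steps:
((2272 - (3077 - 1580)) + 8192)/35034 - 29635/26004 = ((2272 - 1*1497) + 8192)*(1/35034) - 29635*1/26004 = ((2272 - 1497) + 8192)*(1/35034) - 29635/26004 = (775 + 8192)*(1/35034) - 29635/26004 = 8967*(1/35034) - 29635/26004 = 2989/11678 - 29635/26004 = -134175787/151837356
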